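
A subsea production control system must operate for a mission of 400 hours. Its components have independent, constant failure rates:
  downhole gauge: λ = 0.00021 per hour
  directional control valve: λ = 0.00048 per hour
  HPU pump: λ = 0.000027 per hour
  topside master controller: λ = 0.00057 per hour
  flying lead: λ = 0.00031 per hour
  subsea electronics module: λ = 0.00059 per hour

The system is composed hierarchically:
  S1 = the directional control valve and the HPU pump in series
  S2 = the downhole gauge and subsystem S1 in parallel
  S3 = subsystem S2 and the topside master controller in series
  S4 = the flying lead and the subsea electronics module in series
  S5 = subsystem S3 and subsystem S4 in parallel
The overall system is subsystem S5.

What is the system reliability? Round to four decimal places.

0.9348

R(downhole gauge) = exp(−0.00021 × 400) = 0.919431
R(directional control valve) = exp(−0.00048 × 400) = 0.825307
R(HPU pump) = exp(−0.000027 × 400) = 0.989258
R(topside master controller) = exp(−0.00057 × 400) = 0.796124
R(flying lead) = exp(−0.00031 × 400) = 0.883380
R(subsea electronics module) = exp(−0.00059 × 400) = 0.789781
Series (directional control valve and HPU pump): 0.825307 × 0.989258 = 0.816442
Parallel (downhole gauge and [0.816442]): 1 − (1 − 0.919431)(1 − 0.816442) = 0.985211
Series ([0.985211] and topside master controller): 0.985211 × 0.796124 = 0.784350
Series (flying lead and subsea electronics module): 0.883380 × 0.789781 = 0.697677
Parallel ([0.784350] and [0.697677]): 1 − (1 − 0.784350)(1 − 0.697677) = 0.9348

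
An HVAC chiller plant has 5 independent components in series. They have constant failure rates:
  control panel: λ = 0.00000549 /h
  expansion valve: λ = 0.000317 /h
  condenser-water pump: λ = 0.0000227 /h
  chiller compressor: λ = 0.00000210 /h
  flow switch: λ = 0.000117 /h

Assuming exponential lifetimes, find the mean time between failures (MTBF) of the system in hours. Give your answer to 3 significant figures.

Series of exponential components: λ_sys = Σ λ_i
λ_sys = 0.00000549 + 0.000317 + 0.0000227 + 0.00000210 + 0.000117 = 4.6429e-04 /h
MTBF = 1 / λ_sys = 2150 h

2150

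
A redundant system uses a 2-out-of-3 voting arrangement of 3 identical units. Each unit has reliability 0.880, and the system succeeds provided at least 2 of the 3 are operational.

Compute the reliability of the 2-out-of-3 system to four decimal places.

R = Σ_{i=2}^{3} C(3,i) p^i (1−p)^{3−i} with p = 0.880
C(3,2)·0.880^2·0.120^1 = 0.278784
C(3,3)·0.880^3·0.120^0 = 0.681472
Sum = 0.9603

0.9603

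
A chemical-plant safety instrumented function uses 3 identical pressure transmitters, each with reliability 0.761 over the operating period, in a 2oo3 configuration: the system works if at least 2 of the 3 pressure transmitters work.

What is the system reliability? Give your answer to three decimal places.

R = Σ_{i=2}^{3} C(3,i) p^i (1−p)^{3−i} with p = 0.761
C(3,2)·0.761^2·0.239^1 = 0.41523
C(3,3)·0.761^3·0.239^0 = 0.44071
Sum = 0.856

0.856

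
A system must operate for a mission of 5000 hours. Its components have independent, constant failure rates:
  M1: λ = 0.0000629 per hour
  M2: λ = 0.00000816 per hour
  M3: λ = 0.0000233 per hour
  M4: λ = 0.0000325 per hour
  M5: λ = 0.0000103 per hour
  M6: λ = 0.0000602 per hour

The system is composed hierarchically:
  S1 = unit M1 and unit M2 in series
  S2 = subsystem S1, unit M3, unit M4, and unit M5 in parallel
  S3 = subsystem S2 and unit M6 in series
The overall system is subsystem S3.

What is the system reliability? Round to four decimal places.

R(M1) = exp(−0.0000629 × 5000) = 0.730154
R(M2) = exp(−0.00000816 × 5000) = 0.960021
R(M3) = exp(−0.0000233 × 5000) = 0.890030
R(M4) = exp(−0.0000325 × 5000) = 0.850016
R(M5) = exp(−0.0000103 × 5000) = 0.949804
R(M6) = exp(−0.0000602 × 5000) = 0.740078
Series (M1 and M2): 0.730154 × 0.960021 = 0.700963
Parallel ([0.700963], M3, M4, and M5): 1 − (1 − 0.700963)(1 − 0.890030)(1 − 0.850016)(1 − 0.949804) = 0.999752
Series ([0.999752] and M6): 0.999752 × 0.740078 = 0.7399

0.7399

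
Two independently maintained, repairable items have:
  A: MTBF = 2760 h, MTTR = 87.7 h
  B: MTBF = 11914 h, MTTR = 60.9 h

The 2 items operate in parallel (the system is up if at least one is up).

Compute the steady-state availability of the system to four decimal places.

0.9998

A(A) = MTBF/(MTBF+MTTR) = 2760/(2760+87.7) = 0.969203
A(B) = MTBF/(MTBF+MTTR) = 11914/(11914+60.9) = 0.994914
Parallel availability: 1 − (1 − 0.969203)(1 − 0.994914) = 0.9998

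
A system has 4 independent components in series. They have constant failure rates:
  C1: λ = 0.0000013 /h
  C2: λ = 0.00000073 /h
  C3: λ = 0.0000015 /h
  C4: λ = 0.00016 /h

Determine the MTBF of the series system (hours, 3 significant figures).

Series of exponential components: λ_sys = Σ λ_i
λ_sys = 0.0000013 + 0.00000073 + 0.0000015 + 0.00016 = 1.6353e-04 /h
MTBF = 1 / λ_sys = 6120 h

6120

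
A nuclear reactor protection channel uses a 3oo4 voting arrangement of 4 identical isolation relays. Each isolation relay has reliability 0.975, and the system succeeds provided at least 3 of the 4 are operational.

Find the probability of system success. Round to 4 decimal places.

R = Σ_{i=3}^{4} C(4,i) p^i (1−p)^{4−i} with p = 0.975
C(4,3)·0.975^3·0.025^1 = 0.092686
C(4,4)·0.975^4·0.025^0 = 0.903688
Sum = 0.9964

0.9964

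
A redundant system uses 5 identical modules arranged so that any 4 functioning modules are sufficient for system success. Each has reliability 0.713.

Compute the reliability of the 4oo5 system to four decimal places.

0.5551

R = Σ_{i=4}^{5} C(5,i) p^i (1−p)^{5−i} with p = 0.713
C(5,4)·0.713^4·0.287^1 = 0.370860
C(5,5)·0.713^5·0.287^0 = 0.184267
Sum = 0.5551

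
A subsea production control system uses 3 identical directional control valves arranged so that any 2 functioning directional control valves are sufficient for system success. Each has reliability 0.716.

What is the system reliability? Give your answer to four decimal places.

0.8038

R = Σ_{i=2}^{3} C(3,i) p^i (1−p)^{3−i} with p = 0.716
C(3,2)·0.716^2·0.284^1 = 0.436783
C(3,3)·0.716^3·0.284^0 = 0.367062
Sum = 0.8038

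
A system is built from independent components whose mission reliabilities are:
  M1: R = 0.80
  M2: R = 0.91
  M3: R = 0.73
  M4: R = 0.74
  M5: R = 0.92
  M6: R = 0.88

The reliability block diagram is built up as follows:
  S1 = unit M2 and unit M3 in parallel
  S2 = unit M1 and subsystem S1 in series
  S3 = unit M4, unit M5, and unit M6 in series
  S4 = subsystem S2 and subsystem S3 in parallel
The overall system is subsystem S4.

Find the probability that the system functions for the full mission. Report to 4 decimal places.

0.9120

Parallel (M2 and M3): 1 − (1 − 0.910000)(1 − 0.730000) = 0.975700
Series (M1 and [0.975700]): 0.800000 × 0.975700 = 0.780560
Series (M4, M5, and M6): 0.740000 × 0.920000 × 0.880000 = 0.599104
Parallel ([0.780560] and [0.599104]): 1 − (1 − 0.780560)(1 − 0.599104) = 0.9120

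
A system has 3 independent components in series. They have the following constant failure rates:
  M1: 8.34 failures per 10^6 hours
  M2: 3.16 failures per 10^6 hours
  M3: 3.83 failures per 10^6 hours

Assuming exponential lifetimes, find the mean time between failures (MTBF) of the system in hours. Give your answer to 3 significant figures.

65200

Series of exponential components: λ_sys = Σ λ_i
λ_sys = 0.00000834 + 0.00000316 + 0.00000383 = 1.5330e-05 /h
MTBF = 1 / λ_sys = 65200 h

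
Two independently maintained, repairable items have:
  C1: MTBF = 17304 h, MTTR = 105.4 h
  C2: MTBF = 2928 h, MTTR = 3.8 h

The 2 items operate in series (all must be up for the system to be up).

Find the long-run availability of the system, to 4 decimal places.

0.9927

A(C1) = MTBF/(MTBF+MTTR) = 17304/(17304+105.4) = 0.993946
A(C2) = MTBF/(MTBF+MTTR) = 2928/(2928+3.8) = 0.998704
Series availability: 0.993946 × 0.998704 = 0.9927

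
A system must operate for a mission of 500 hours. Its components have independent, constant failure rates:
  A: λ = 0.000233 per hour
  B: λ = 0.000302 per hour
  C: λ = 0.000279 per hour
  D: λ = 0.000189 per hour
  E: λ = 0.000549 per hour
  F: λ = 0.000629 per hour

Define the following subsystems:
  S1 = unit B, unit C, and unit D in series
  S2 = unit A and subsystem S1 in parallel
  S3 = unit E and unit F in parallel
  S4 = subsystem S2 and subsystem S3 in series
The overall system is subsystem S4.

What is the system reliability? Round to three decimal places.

0.902

R(A) = exp(−0.000233 × 500) = 0.89003
R(B) = exp(−0.000302 × 500) = 0.85985
R(C) = exp(−0.000279 × 500) = 0.86979
R(D) = exp(−0.000189 × 500) = 0.90983
R(E) = exp(−0.000549 × 500) = 0.75995
R(F) = exp(−0.000629 × 500) = 0.73015
Series (B, C, and D): 0.85985 × 0.86979 × 0.90983 = 0.68045
Parallel (A and [0.68045]): 1 − (1 − 0.89003)(1 − 0.68045) = 0.96486
Parallel (E and F): 1 − (1 − 0.75995)(1 − 0.73015) = 0.93522
Series ([0.96486] and [0.93522]): 0.96486 × 0.93522 = 0.902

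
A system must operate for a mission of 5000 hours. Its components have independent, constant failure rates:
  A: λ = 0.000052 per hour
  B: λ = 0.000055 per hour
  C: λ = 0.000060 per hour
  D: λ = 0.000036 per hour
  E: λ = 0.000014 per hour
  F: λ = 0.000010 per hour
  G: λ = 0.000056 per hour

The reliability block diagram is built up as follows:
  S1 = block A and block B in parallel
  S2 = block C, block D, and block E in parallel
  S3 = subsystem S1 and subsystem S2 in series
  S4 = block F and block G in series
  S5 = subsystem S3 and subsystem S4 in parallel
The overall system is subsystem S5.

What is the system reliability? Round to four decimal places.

R(A) = exp(−0.000052 × 5000) = 0.771052
R(B) = exp(−0.000055 × 5000) = 0.759572
R(C) = exp(−0.000060 × 5000) = 0.740818
R(D) = exp(−0.000036 × 5000) = 0.835270
R(E) = exp(−0.000014 × 5000) = 0.932394
R(F) = exp(−0.000010 × 5000) = 0.951229
R(G) = exp(−0.000056 × 5000) = 0.755784
Parallel (A and B): 1 − (1 − 0.771052)(1 − 0.759572) = 0.944954
Parallel (C, D, and E): 1 − (1 − 0.740818)(1 − 0.835270)(1 − 0.932394) = 0.997114
Series ([0.944954] and [0.997114]): 0.944954 × 0.997114 = 0.942227
Series (F and G): 0.951229 × 0.755784 = 0.718924
Parallel ([0.942227] and [0.718924]): 1 − (1 − 0.942227)(1 − 0.718924) = 0.9838

0.9838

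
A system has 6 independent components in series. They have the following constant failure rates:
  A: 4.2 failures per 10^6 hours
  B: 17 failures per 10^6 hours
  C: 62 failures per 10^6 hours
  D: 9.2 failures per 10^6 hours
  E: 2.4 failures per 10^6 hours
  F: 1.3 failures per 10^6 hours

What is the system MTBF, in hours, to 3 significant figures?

10400

Series of exponential components: λ_sys = Σ λ_i
λ_sys = 0.0000042 + 0.000017 + 0.000062 + 0.0000092 + 0.0000024 + 0.0000013 = 9.6100e-05 /h
MTBF = 1 / λ_sys = 10400 h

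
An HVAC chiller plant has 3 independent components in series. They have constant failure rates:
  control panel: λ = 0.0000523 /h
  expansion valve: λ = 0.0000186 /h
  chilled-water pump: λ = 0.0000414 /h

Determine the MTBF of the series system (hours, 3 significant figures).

Series of exponential components: λ_sys = Σ λ_i
λ_sys = 0.0000523 + 0.0000186 + 0.0000414 = 1.1230e-04 /h
MTBF = 1 / λ_sys = 8900 h

8900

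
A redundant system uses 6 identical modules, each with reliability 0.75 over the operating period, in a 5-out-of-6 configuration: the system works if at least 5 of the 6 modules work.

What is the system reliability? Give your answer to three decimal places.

0.534

R = Σ_{i=5}^{6} C(6,i) p^i (1−p)^{6−i} with p = 0.75
C(6,5)·0.75^5·0.25^1 = 0.35596
C(6,6)·0.75^6·0.25^0 = 0.17798
Sum = 0.534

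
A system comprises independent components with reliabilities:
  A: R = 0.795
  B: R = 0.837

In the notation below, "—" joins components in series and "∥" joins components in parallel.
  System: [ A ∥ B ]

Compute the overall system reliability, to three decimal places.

0.967

Parallel (A and B): 1 − (1 − 0.79500)(1 − 0.83700) = 0.967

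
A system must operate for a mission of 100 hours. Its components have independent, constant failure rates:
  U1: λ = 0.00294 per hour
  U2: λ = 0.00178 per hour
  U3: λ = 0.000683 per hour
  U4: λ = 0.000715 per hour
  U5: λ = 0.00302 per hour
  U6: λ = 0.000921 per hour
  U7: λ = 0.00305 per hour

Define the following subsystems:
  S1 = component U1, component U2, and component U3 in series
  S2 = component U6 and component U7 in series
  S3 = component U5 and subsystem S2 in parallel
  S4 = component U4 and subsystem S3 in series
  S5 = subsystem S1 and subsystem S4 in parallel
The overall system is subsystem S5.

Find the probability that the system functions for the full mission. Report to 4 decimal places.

0.9380

R(U1) = exp(−0.00294 × 100) = 0.745276
R(U2) = exp(−0.00178 × 100) = 0.836942
R(U3) = exp(−0.000683 × 100) = 0.933980
R(U4) = exp(−0.000715 × 100) = 0.930996
R(U5) = exp(−0.00302 × 100) = 0.739338
R(U6) = exp(−0.000921 × 100) = 0.912014
R(U7) = exp(−0.00305 × 100) = 0.737123
Series (U1, U2, and U3): 0.745276 × 0.836942 × 0.933980 = 0.582573
Series (U6 and U7): 0.912014 × 0.737123 = 0.672266
Parallel (U5 and [0.672266]): 1 − (1 − 0.739338)(1 − 0.672266) = 0.914572
Series (U4 and [0.914572]): 0.930996 × 0.914572 = 0.851463
Parallel ([0.582573] and [0.851463]): 1 − (1 − 0.582573)(1 − 0.851463) = 0.9380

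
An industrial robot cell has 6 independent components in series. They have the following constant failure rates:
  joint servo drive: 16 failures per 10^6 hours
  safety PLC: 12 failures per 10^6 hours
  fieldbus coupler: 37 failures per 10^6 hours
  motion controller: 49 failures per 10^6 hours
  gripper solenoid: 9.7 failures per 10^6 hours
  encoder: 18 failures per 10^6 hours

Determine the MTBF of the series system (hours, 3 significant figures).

Series of exponential components: λ_sys = Σ λ_i
λ_sys = 0.000016 + 0.000012 + 0.000037 + 0.000049 + 0.0000097 + 0.000018 = 1.4170e-04 /h
MTBF = 1 / λ_sys = 7060 h

7060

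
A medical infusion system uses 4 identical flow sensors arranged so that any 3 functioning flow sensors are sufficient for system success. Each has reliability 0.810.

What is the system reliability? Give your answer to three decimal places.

R = Σ_{i=3}^{4} C(4,i) p^i (1−p)^{4−i} with p = 0.810
C(4,3)·0.810^3·0.190^1 = 0.40390
C(4,4)·0.810^4·0.190^0 = 0.43047
Sum = 0.834

0.834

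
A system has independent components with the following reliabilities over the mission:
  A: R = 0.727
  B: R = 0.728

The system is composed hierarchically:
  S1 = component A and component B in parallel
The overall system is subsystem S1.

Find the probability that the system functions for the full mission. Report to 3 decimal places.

Parallel (A and B): 1 − (1 − 0.72700)(1 − 0.72800) = 0.926

0.926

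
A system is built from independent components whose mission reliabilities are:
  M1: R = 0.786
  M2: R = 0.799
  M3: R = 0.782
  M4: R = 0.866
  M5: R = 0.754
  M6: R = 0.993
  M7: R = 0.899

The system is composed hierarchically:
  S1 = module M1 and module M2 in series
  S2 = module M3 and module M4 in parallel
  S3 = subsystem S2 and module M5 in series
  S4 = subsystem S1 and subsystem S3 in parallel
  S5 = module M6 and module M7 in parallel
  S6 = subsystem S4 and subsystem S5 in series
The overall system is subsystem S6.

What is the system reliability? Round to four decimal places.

0.8997

Series (M1 and M2): 0.786000 × 0.799000 = 0.628014
Parallel (M3 and M4): 1 − (1 − 0.782000)(1 − 0.866000) = 0.970788
Series ([0.970788] and M5): 0.970788 × 0.754000 = 0.731974
Parallel ([0.628014] and [0.731974]): 1 − (1 − 0.628014)(1 − 0.731974) = 0.900298
Parallel (M6 and M7): 1 − (1 − 0.993000)(1 − 0.899000) = 0.999293
Series ([0.900298] and [0.999293]): 0.900298 × 0.999293 = 0.8997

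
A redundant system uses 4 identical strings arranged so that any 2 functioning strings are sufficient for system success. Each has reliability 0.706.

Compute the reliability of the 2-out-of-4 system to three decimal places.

R = Σ_{i=2}^{4} C(4,i) p^i (1−p)^{4−i} with p = 0.706
C(4,2)·0.706^2·0.294^2 = 0.25850
C(4,3)·0.706^3·0.294^1 = 0.41383
C(4,4)·0.706^4·0.294^0 = 0.24844
Sum = 0.921

0.921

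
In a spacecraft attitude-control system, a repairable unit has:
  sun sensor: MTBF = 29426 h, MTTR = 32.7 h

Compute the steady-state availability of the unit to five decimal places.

0.99889

A(sun sensor) = MTBF/(MTBF+MTTR) = 29426/(29426+32.7) = 0.99889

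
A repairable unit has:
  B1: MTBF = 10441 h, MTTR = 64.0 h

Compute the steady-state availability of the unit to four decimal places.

0.9939

A(B1) = MTBF/(MTBF+MTTR) = 10441/(10441+64.0) = 0.9939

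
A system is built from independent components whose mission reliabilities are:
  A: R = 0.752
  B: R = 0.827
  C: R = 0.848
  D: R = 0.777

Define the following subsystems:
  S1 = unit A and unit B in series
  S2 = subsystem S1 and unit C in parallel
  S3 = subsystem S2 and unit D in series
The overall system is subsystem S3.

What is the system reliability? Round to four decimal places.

0.7323

Series (A and B): 0.752000 × 0.827000 = 0.621904
Parallel ([0.621904] and C): 1 − (1 − 0.621904)(1 − 0.848000) = 0.942529
Series ([0.942529] and D): 0.942529 × 0.777000 = 0.7323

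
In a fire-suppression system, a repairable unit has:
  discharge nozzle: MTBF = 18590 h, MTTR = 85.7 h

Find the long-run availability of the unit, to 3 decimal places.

A(discharge nozzle) = MTBF/(MTBF+MTTR) = 18590/(18590+85.7) = 0.995

0.995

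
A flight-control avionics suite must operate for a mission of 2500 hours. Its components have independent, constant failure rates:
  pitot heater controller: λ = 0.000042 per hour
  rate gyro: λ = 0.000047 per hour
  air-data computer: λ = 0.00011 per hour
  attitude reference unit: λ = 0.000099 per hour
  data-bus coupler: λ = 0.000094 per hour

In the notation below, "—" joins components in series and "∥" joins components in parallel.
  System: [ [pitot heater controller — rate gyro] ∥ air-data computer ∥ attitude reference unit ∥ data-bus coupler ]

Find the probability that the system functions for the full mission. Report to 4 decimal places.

0.9978

R(pitot heater controller) = exp(−0.000042 × 2500) = 0.900325
R(rate gyro) = exp(−0.000047 × 2500) = 0.889141
R(air-data computer) = exp(−0.00011 × 2500) = 0.759572
R(attitude reference unit) = exp(−0.000099 × 2500) = 0.780750
R(data-bus coupler) = exp(−0.000094 × 2500) = 0.790571
Series (pitot heater controller and rate gyro): 0.900325 × 0.889141 = 0.800516
Parallel ([0.800516], air-data computer, attitude reference unit, and data-bus coupler): 1 − (1 − 0.800516)(1 − 0.759572)(1 − 0.780750)(1 − 0.790571) = 0.9978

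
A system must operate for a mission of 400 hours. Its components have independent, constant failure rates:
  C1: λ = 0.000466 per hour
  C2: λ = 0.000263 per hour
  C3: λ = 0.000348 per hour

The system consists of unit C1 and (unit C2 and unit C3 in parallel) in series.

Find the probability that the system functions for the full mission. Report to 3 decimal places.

R(C1) = exp(−0.000466 × 400) = 0.82994
R(C2) = exp(−0.000263 × 400) = 0.90014
R(C3) = exp(−0.000348 × 400) = 0.87005
Parallel (C2 and C3): 1 − (1 − 0.90014)(1 − 0.87005) = 0.98702
Series (C1 and [0.98702]): 0.82994 × 0.98702 = 0.819

0.819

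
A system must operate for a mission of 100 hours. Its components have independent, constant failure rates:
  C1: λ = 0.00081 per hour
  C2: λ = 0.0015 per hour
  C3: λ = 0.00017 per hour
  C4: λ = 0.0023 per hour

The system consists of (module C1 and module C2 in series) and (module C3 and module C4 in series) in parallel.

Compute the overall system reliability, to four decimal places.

R(C1) = exp(−0.00081 × 100) = 0.922194
R(C2) = exp(−0.0015 × 100) = 0.860708
R(C3) = exp(−0.00017 × 100) = 0.983144
R(C4) = exp(−0.0023 × 100) = 0.794534
Series (C1 and C2): 0.922194 × 0.860708 = 0.793740
Series (C3 and C4): 0.983144 × 0.794534 = 0.781141
Parallel ([0.793740] and [0.781141]): 1 − (1 − 0.793740)(1 − 0.781141) = 0.9549

0.9549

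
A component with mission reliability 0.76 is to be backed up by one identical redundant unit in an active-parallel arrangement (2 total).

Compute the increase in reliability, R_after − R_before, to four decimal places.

0.1824

R_before = 0.76
R_after = 1 − (1 − 0.76)^2 = 0.9424
ΔR = 0.9424 − 0.76 = 0.1824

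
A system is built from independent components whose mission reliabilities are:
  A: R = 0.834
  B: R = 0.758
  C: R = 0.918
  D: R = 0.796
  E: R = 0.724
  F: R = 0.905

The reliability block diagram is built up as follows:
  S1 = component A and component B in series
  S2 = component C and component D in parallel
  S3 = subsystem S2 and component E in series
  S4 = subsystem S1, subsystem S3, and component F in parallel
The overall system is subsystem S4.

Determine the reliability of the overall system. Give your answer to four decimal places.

Series (A and B): 0.834000 × 0.758000 = 0.632172
Parallel (C and D): 1 − (1 − 0.918000)(1 − 0.796000) = 0.983272
Series ([0.983272] and E): 0.983272 × 0.724000 = 0.711889
Parallel ([0.632172], [0.711889], and F): 1 − (1 − 0.632172)(1 − 0.711889)(1 − 0.905000) = 0.9899

0.9899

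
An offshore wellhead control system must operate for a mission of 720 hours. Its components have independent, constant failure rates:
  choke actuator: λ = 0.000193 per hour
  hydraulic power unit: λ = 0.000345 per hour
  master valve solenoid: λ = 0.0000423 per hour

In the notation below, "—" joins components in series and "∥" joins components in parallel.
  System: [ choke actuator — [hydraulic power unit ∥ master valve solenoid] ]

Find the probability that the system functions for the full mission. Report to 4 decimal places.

0.8645

R(choke actuator) = exp(−0.000193 × 720) = 0.870263
R(hydraulic power unit) = exp(−0.000345 × 720) = 0.780048
R(master valve solenoid) = exp(−0.0000423 × 720) = 0.970003
Parallel (hydraulic power unit and master valve solenoid): 1 − (1 − 0.780048)(1 − 0.970003) = 0.993402
Series (choke actuator and [0.993402]): 0.870263 × 0.993402 = 0.8645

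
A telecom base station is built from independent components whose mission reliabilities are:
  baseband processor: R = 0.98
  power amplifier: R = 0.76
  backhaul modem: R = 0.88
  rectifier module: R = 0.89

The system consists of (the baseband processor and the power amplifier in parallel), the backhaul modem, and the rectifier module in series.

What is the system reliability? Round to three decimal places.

0.779

Parallel (baseband processor and power amplifier): 1 − (1 − 0.98000)(1 − 0.76000) = 0.99520
Series ([0.99520], backhaul modem, and rectifier module): 0.99520 × 0.88000 × 0.89000 = 0.779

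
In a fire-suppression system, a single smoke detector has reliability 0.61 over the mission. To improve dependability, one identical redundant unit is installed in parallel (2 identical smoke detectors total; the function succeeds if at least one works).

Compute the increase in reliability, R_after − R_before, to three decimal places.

R_before = 0.61
R_after = 1 − (1 − 0.61)^2 = 0.848
ΔR = 0.848 − 0.61 = 0.238

0.238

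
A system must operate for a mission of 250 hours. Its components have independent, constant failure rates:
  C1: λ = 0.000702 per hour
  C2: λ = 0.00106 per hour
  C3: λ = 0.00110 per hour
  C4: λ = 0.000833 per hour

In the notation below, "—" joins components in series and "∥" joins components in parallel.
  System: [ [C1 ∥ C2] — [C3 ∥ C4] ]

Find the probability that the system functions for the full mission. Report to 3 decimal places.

R(C1) = exp(−0.000702 × 250) = 0.83904
R(C2) = exp(−0.00106 × 250) = 0.76721
R(C3) = exp(−0.00110 × 250) = 0.75957
R(C4) = exp(−0.000833 × 250) = 0.81200
Parallel (C1 and C2): 1 − (1 − 0.83904)(1 − 0.76721) = 0.96253
Parallel (C3 and C4): 1 − (1 − 0.75957)(1 − 0.81200) = 0.95480
Series ([0.96253] and [0.95480]): 0.96253 × 0.95480 = 0.919

0.919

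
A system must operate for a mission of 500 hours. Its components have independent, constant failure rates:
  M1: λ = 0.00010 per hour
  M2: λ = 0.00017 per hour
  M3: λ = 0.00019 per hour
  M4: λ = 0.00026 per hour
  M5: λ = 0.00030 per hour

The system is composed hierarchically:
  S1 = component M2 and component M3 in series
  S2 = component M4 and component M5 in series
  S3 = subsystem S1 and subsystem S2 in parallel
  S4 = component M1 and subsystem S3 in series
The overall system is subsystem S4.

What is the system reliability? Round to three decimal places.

R(M1) = exp(−0.00010 × 500) = 0.95123
R(M2) = exp(−0.00017 × 500) = 0.91851
R(M3) = exp(−0.00019 × 500) = 0.90937
R(M4) = exp(−0.00026 × 500) = 0.87810
R(M5) = exp(−0.00030 × 500) = 0.86071
Series (M2 and M3): 0.91851 × 0.90937 = 0.83527
Series (M4 and M5): 0.87810 × 0.86071 = 0.75579
Parallel ([0.83527] and [0.75579]): 1 − (1 − 0.83527)(1 − 0.75579) = 0.95977
Series (M1 and [0.95977]): 0.95123 × 0.95977 = 0.913

0.913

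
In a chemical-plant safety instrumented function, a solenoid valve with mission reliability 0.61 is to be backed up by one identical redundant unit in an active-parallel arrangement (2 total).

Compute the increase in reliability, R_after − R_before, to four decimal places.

0.2379

R_before = 0.61
R_after = 1 − (1 − 0.61)^2 = 0.8479
ΔR = 0.8479 − 0.61 = 0.2379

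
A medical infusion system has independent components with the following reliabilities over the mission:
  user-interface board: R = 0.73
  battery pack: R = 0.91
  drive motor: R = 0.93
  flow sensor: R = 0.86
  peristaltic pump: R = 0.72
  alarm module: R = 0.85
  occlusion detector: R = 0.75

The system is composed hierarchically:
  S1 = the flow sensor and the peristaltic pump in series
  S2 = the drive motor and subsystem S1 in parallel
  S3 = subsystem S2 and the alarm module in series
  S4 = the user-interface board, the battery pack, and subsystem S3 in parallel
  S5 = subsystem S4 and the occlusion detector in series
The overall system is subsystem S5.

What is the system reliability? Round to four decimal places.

0.7469

Series (flow sensor and peristaltic pump): 0.860000 × 0.720000 = 0.619200
Parallel (drive motor and [0.619200]): 1 − (1 − 0.930000)(1 − 0.619200) = 0.973344
Series ([0.973344] and alarm module): 0.973344 × 0.850000 = 0.827342
Parallel (user-interface board, battery pack, and [0.827342]): 1 − (1 − 0.730000)(1 − 0.910000)(1 − 0.827342) = 0.995804
Series ([0.995804] and occlusion detector): 0.995804 × 0.750000 = 0.7469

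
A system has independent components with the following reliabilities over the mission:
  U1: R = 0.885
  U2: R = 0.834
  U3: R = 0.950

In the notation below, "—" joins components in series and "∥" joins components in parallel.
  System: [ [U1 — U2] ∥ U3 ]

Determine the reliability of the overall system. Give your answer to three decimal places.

0.987

Series (U1 and U2): 0.88500 × 0.83400 = 0.73809
Parallel ([0.73809] and U3): 1 − (1 − 0.73809)(1 − 0.95000) = 0.987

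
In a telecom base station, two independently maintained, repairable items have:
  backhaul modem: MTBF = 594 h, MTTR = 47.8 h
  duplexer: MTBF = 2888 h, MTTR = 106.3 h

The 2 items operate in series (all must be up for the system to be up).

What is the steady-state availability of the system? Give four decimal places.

A(backhaul modem) = MTBF/(MTBF+MTTR) = 594/(594+47.8) = 0.925522
A(duplexer) = MTBF/(MTBF+MTTR) = 2888/(2888+106.3) = 0.964499
Series availability: 0.925522 × 0.964499 = 0.8927

0.8927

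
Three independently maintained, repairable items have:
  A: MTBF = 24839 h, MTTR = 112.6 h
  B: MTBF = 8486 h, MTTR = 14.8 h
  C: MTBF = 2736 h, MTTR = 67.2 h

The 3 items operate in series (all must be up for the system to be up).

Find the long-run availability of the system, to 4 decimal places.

0.9699

A(A) = MTBF/(MTBF+MTTR) = 24839/(24839+112.6) = 0.995487
A(B) = MTBF/(MTBF+MTTR) = 8486/(8486+14.8) = 0.998259
A(C) = MTBF/(MTBF+MTTR) = 2736/(2736+67.2) = 0.976027
Series availability: 0.995487 × 0.998259 × 0.976027 = 0.9699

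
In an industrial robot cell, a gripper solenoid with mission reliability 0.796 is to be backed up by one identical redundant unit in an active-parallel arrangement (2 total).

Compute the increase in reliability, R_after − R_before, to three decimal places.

0.162

R_before = 0.796
R_after = 1 − (1 − 0.796)^2 = 0.958
ΔR = 0.958 − 0.796 = 0.162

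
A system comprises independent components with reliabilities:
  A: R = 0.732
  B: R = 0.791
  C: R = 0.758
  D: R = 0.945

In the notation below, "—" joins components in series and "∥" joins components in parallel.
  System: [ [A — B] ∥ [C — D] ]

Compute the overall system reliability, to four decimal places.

Series (A and B): 0.732000 × 0.791000 = 0.579012
Series (C and D): 0.758000 × 0.945000 = 0.716310
Parallel ([0.579012] and [0.716310]): 1 − (1 − 0.579012)(1 − 0.716310) = 0.8806

0.8806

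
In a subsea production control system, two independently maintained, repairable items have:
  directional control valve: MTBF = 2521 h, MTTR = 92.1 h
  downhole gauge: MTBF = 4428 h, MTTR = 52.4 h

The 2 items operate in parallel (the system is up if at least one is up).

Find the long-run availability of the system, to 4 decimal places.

0.9996

A(directional control valve) = MTBF/(MTBF+MTTR) = 2521/(2521+92.1) = 0.964755
A(downhole gauge) = MTBF/(MTBF+MTTR) = 4428/(4428+52.4) = 0.988305
Parallel availability: 1 − (1 − 0.964755)(1 − 0.988305) = 0.9996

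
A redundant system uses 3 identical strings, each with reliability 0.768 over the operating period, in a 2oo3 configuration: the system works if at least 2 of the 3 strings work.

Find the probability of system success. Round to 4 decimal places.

R = Σ_{i=2}^{3} C(3,i) p^i (1−p)^{3−i} with p = 0.768
C(3,2)·0.768^2·0.232^1 = 0.410518
C(3,3)·0.768^3·0.232^0 = 0.452985
Sum = 0.8635

0.8635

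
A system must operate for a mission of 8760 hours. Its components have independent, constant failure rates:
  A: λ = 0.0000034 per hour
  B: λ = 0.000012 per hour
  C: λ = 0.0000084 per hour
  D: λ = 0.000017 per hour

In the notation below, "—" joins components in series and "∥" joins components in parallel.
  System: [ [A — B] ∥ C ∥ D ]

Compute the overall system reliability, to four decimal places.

R(A) = exp(−0.0000034 × 8760) = 0.970655
R(B) = exp(−0.000012 × 8760) = 0.900216
R(C) = exp(−0.0000084 × 8760) = 0.929058
R(D) = exp(−0.000017 × 8760) = 0.861638
Series (A and B): 0.970655 × 0.900216 = 0.873799
Parallel ([0.873799], C, and D): 1 − (1 − 0.873799)(1 − 0.929058)(1 − 0.861638) = 0.9988

0.9988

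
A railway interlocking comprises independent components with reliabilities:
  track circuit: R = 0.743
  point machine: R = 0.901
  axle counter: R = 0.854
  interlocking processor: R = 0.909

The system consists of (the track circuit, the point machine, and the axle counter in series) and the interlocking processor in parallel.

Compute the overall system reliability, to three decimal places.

Series (track circuit, point machine, and axle counter): 0.74300 × 0.90100 × 0.85400 = 0.57170
Parallel ([0.57170] and interlocking processor): 1 − (1 − 0.57170)(1 − 0.90900) = 0.961

0.961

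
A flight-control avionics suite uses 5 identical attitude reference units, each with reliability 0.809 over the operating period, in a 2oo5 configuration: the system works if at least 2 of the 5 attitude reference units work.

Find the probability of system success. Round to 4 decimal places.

R = Σ_{i=2}^{5} C(5,i) p^i (1−p)^{5−i} with p = 0.809
C(5,2)·0.809^2·0.191^3 = 0.045603
C(5,3)·0.809^3·0.191^2 = 0.193158
C(5,4)·0.809^4·0.191^1 = 0.409070
C(5,5)·0.809^5·0.191^0 = 0.346531
Sum = 0.9944

0.9944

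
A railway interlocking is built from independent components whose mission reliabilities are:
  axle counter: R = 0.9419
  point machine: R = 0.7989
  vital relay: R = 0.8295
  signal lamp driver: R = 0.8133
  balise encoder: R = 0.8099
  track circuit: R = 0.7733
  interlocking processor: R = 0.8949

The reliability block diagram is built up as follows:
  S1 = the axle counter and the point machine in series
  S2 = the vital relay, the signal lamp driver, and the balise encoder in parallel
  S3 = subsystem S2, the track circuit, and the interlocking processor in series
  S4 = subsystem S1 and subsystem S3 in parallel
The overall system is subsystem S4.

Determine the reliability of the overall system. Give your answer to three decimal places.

0.923

Series (axle counter and point machine): 0.94190 × 0.79890 = 0.75248
Parallel (vital relay, signal lamp driver, and balise encoder): 1 − (1 − 0.82950)(1 − 0.81330)(1 − 0.80990) = 0.99395
Series ([0.99395], track circuit, and interlocking processor): 0.99395 × 0.77330 × 0.89490 = 0.68784
Parallel ([0.75248] and [0.68784]): 1 − (1 − 0.75248)(1 − 0.68784) = 0.923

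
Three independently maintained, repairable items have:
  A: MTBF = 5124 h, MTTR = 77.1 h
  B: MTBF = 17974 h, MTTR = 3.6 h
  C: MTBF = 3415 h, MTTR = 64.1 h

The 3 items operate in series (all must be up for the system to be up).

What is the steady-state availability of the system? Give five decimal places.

0.96683

A(A) = MTBF/(MTBF+MTTR) = 5124/(5124+77.1) = 0.985176
A(B) = MTBF/(MTBF+MTTR) = 17974/(17974+3.6) = 0.999800
A(C) = MTBF/(MTBF+MTTR) = 3415/(3415+64.1) = 0.981576
Series availability: 0.985176 × 0.999800 × 0.981576 = 0.96683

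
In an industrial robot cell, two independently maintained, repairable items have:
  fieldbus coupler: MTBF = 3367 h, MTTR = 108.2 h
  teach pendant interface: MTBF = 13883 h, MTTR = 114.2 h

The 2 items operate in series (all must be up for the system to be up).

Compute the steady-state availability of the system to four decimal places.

0.9610

A(fieldbus coupler) = MTBF/(MTBF+MTTR) = 3367/(3367+108.2) = 0.968865
A(teach pendant interface) = MTBF/(MTBF+MTTR) = 13883/(13883+114.2) = 0.991841
Series availability: 0.968865 × 0.991841 = 0.9610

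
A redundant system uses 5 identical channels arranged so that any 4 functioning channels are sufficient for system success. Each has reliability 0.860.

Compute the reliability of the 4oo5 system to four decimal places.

R = Σ_{i=4}^{5} C(5,i) p^i (1−p)^{5−i} with p = 0.860
C(5,4)·0.860^4·0.140^1 = 0.382906
C(5,5)·0.860^5·0.140^0 = 0.470427
Sum = 0.8533

0.8533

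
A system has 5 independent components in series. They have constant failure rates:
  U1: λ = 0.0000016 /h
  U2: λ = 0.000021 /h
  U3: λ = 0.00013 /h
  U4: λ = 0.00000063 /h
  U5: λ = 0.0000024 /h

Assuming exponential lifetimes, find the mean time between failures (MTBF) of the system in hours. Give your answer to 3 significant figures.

Series of exponential components: λ_sys = Σ λ_i
λ_sys = 0.0000016 + 0.000021 + 0.00013 + 0.00000063 + 0.0000024 = 1.5563e-04 /h
MTBF = 1 / λ_sys = 6430 h

6430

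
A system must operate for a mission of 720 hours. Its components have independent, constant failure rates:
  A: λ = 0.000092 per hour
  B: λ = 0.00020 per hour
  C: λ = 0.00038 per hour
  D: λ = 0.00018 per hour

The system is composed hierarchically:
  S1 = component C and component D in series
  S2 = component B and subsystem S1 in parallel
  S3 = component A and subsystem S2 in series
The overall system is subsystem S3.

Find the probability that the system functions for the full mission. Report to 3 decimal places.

0.894

R(A) = exp(−0.000092 × 720) = 0.93591
R(B) = exp(−0.00020 × 720) = 0.86589
R(C) = exp(−0.00038 × 720) = 0.76064
R(D) = exp(−0.00018 × 720) = 0.87845
Series (C and D): 0.76064 × 0.87845 = 0.66818
Parallel (B and [0.66818]): 1 − (1 − 0.86589)(1 − 0.66818) = 0.95550
Series (A and [0.95550]): 0.93591 × 0.95550 = 0.894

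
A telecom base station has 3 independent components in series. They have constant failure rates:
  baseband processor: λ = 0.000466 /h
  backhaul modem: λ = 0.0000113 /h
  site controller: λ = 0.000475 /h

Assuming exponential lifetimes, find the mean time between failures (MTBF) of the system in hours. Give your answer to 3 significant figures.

Series of exponential components: λ_sys = Σ λ_i
λ_sys = 0.000466 + 0.0000113 + 0.000475 = 9.5230e-04 /h
MTBF = 1 / λ_sys = 1050 h

1050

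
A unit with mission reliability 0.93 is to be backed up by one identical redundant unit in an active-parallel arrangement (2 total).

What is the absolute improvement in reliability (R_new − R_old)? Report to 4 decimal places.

0.0651

R_before = 0.93
R_after = 1 − (1 − 0.93)^2 = 0.9951
ΔR = 0.9951 − 0.93 = 0.0651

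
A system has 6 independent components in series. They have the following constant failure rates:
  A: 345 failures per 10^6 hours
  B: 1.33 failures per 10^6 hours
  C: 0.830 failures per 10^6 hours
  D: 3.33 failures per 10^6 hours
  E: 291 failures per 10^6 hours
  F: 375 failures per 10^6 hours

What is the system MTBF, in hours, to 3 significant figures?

984

Series of exponential components: λ_sys = Σ λ_i
λ_sys = 0.000345 + 0.00000133 + 0.000000830 + 0.00000333 + 0.000291 + 0.000375 = 1.0165e-03 /h
MTBF = 1 / λ_sys = 984 h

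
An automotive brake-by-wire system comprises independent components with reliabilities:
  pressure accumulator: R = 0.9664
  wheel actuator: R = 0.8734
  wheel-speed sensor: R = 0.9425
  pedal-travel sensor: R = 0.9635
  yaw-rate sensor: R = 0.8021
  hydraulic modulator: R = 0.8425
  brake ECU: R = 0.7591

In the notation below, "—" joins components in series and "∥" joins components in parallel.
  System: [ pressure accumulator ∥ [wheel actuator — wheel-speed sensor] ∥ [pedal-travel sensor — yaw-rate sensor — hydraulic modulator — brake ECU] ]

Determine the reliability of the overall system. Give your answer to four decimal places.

0.9970

Series (wheel actuator and wheel-speed sensor): 0.873400 × 0.942500 = 0.823180
Series (pedal-travel sensor, yaw-rate sensor, hydraulic modulator, and brake ECU): 0.963500 × 0.802100 × 0.842500 × 0.759100 = 0.494253
Parallel (pressure accumulator, [0.823180], and [0.494253]): 1 − (1 − 0.966400)(1 − 0.823180)(1 − 0.494253) = 0.9970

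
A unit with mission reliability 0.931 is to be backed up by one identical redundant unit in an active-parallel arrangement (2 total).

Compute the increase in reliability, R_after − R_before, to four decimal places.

R_before = 0.931
R_after = 1 − (1 − 0.931)^2 = 0.9952
ΔR = 0.9952 − 0.931 = 0.0642

0.0642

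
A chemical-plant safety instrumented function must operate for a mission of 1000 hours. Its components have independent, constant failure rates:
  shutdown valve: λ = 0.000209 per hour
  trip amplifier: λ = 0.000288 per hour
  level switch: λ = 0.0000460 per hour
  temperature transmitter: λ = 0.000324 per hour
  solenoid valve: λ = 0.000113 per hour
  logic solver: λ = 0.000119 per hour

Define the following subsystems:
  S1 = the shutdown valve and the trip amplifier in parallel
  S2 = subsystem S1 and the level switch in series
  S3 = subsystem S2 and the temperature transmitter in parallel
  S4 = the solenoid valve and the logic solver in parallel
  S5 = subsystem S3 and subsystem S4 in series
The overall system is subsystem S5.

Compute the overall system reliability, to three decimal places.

0.963

R(shutdown valve) = exp(−0.000209 × 1000) = 0.81140
R(trip amplifier) = exp(−0.000288 × 1000) = 0.74976
R(level switch) = exp(−0.0000460 × 1000) = 0.95504
R(temperature transmitter) = exp(−0.000324 × 1000) = 0.72325
R(solenoid valve) = exp(−0.000113 × 1000) = 0.89315
R(logic solver) = exp(−0.000119 × 1000) = 0.88781
Parallel (shutdown valve and trip amplifier): 1 − (1 − 0.81140)(1 − 0.74976) = 0.95280
Series ([0.95280] and level switch): 0.95280 × 0.95504 = 0.90996
Parallel ([0.90996] and temperature transmitter): 1 − (1 − 0.90996)(1 − 0.72325) = 0.97508
Parallel (solenoid valve and logic solver): 1 − (1 − 0.89315)(1 − 0.88781) = 0.98801
Series ([0.97508] and [0.98801]): 0.97508 × 0.98801 = 0.963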